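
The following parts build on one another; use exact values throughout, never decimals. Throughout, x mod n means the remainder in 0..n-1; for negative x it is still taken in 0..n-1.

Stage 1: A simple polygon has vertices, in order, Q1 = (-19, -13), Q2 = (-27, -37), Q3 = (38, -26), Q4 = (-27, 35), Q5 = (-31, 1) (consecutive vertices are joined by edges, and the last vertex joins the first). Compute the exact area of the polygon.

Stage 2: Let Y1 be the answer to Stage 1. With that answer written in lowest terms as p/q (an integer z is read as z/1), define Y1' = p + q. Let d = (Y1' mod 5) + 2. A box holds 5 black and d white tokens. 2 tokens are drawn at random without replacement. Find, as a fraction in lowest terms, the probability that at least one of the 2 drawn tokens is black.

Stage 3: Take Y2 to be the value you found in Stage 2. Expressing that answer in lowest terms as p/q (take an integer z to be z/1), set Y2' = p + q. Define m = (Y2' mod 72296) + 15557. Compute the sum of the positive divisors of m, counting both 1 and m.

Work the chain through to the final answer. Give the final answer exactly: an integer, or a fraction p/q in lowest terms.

Stage 1: cross terms: (-19*-37 - -27*-13)=352, (-27*-26 - 38*-37)=2108, (38*35 - -27*-26)=628, (-27*1 - -31*35)=1058, (-31*-13 - -19*1)=422; twice the area = |4568| = 4568; area = 2284; answer 2284
Stage 2: Y1 = 2284; threaded value p + q = 2285; d = 2; total draws C(7,2) = 21; complement C(2,2) = 1; favorable 21 - 1 = 20; P = 20/21; answer 20/21
Stage 3: Y2 = 20/21; threaded value p + q = 41; m = 15598; 15598 = 2 * 11 * 709; sigma = (1 + 2) * (1 + 11) * (1 + 709) = 3 * 12 * 710 = 25560; answer 25560

25560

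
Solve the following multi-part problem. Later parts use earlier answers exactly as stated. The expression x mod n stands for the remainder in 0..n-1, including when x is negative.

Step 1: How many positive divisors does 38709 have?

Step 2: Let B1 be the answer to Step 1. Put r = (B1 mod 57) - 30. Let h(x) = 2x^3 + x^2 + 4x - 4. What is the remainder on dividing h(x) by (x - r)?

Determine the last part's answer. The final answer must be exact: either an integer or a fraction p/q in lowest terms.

Step 1: 38709 = 3^2 * 11 * 17 * 23; number of divisors = (2+1) * (1+1) * (1+1) * (1+1) = 24; answer 24
Step 2: B1 = 24; r = -6; remainder = value at the root: 2*(-6)^3 + 1*(-6)^2 + 4*(-6)^1 - 4 = (-432) + (36) + (-24) + (-4) = -424; answer -424

-424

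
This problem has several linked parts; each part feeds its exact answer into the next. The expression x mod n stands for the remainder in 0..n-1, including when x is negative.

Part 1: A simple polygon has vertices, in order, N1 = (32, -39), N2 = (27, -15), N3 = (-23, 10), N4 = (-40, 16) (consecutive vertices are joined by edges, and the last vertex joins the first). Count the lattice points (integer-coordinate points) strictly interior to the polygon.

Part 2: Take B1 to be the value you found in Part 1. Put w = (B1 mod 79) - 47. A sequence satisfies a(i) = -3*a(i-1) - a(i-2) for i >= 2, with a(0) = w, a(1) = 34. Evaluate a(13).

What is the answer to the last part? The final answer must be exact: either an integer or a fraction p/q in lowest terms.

4961986

Part 1: cross terms: (32*-15 - 27*-39)=573, (27*10 - -23*-15)=-75, (-23*16 - -40*10)=32, (-40*-39 - 32*16)=1048; twice the area = |1578| = 1578; area = 789; boundary points = 1 + 25 + 1 + 1 = 28; strictly interior points = area - boundary/2 + 1 = 776; answer 776
Part 2: B1 = 776; w = 18; a(2) = -3*(34) - 1*(18) = -120; iterating: a(2)=-120, a(3)=326, a(4)=-858, a(5)=2248, a(6)=-5886, a(7)=15410, a(8)=-40344, a(9)=105622, a(10)=-276522, a(11)=723944, a(12)=-1895310, a(13)=4961986; answer 4961986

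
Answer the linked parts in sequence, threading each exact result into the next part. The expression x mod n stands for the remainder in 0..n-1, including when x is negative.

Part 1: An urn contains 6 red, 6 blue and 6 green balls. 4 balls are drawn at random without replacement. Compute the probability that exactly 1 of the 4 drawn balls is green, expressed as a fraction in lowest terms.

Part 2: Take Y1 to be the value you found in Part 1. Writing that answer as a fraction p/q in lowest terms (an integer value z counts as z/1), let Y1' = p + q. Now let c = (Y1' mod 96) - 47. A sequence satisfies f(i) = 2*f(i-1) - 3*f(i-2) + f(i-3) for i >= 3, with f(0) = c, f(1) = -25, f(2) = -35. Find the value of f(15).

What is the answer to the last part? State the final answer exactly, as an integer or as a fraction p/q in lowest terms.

1423

Part 1: total draws C(18,4) = 3060; favorable C(6,1)*C(12,3) = 1320; P = 22/51; answer 22/51
Part 2: Y1 = 22/51; threaded value p + q = 73; c = 26; f(3) = 2*(-35) - 3*(-25) + 1*(26) = 31; iterating: f(3)=31, f(4)=142, f(5)=156, f(6)=-83, f(7)=-492, f(8)=-579, f(9)=235, f(10)=1715, f(11)=2146, f(12)=-618, f(13)=-5959, f(14)=-7918, f(15)=1423; answer 1423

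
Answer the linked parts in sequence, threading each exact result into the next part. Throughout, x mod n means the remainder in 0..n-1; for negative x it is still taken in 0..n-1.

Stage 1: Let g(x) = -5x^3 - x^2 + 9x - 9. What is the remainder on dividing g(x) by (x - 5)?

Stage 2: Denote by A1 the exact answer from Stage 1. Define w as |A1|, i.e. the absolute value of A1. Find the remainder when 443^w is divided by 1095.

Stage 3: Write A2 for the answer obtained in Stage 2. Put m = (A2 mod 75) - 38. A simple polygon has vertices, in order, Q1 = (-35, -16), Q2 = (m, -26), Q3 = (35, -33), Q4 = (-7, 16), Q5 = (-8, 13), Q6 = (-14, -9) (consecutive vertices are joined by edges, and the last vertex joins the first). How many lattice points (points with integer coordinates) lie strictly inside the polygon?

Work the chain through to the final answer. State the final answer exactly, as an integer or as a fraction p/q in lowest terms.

1200

Stage 1: remainder = value at the root: -5*(5)^3 - 1*(5)^2 + 9*(5)^1 - 9 = (-625) + (-25) + (45) + (-9) = -614; answer -614
Stage 2: A1 = -614; w = 614; squarings mod 1095: 443^1=443, 443^2=244, 443^4=406, 443^8=586, 443^16=661, 443^32=16, 443^64=256, 443^128=931, 443^256=616, 443^512=586; 443^614 = 443^2 * 443^4 * 443^32 * 443^64 * 443^512 = 559 (mod 1095); answer 559
Stage 3: A2 = 559; m = -4; cross terms: (-35*-26 - -4*-16)=846, (-4*-33 - 35*-26)=1042, (35*16 - -7*-33)=329, (-7*13 - -8*16)=37, (-8*-9 - -14*13)=254, (-14*-16 - -35*-9)=-91; twice the area = |2417| = 2417; area = 2417/2; boundary points = 1 + 1 + 7 + 1 + 2 + 7 = 19; strictly interior points = area - boundary/2 + 1 = 1200; answer 1200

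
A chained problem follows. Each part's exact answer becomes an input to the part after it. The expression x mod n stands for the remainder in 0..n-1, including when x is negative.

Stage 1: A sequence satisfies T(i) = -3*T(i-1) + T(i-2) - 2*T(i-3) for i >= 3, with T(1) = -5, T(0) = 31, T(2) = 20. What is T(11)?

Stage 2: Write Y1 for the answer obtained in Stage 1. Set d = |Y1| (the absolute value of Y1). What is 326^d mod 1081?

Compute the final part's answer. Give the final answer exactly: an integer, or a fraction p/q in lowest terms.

Stage 1: T(3) = -3*(20) + 1*(-5) - 2*(31) = -127; iterating: T(3)=-127, T(4)=411, T(5)=-1400, T(6)=4865, T(7)=-16817, T(8)=58116, T(9)=-200895, T(10)=694435, T(11)=-2400432; answer -2400432
Stage 2: Y1 = -2400432; d = 2400432; squarings mod 1081: 326^1=326, 326^2=338, 326^4=739, 326^8=216, 326^16=173, 326^32=742, 326^64=335, 326^128=882, 326^256=685, 326^512=71, 326^1024=717, 326^2048=614, 326^4096=808, 326^8192=1021, 326^16384=357, 326^32768=972, 326^65536=1071, 326^131072=100, 326^262144=271, 326^524288=1014, 326^1048576=165, 326^2097152=200; 326^2400432 = 326^16 * 326^32 * 326^128 * 326^8192 * 326^32768 * 326^262144 * 326^2097152 = 625 (mod 1081); answer 625

625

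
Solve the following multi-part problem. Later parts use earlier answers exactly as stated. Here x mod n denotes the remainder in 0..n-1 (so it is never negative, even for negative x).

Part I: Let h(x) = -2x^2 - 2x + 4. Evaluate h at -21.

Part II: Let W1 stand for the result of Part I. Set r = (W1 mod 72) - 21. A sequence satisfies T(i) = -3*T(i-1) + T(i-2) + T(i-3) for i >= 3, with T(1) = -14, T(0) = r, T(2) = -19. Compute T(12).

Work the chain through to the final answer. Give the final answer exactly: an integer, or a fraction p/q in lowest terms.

-2064539

Part I: -2*(-21)^2 - 2*(-21)^1 + 4 = (-882) + (42) + (4) = -836; answer -836
Part II: W1 = -836; r = 7; T(3) = -3*(-19) + 1*(-14) + 1*(7) = 50; iterating: T(3)=50, T(4)=-183, T(5)=580, T(6)=-1873, T(7)=6016, T(8)=-19341, T(9)=62166, T(10)=-199823, T(11)=642294, T(12)=-2064539; answer -2064539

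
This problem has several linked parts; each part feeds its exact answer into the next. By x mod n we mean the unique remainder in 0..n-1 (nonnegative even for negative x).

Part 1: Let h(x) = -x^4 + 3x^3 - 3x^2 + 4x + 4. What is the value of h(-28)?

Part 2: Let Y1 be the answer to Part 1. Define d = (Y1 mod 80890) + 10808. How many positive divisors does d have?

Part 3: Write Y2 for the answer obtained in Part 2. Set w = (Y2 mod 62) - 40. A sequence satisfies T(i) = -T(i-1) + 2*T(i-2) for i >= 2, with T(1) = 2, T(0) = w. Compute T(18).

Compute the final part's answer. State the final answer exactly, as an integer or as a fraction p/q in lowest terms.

Part 1: -1*(-28)^4 + 3*(-28)^3 - 3*(-28)^2 + 4*(-28)^1 + 4 = (-614656) + (-65856) + (-2352) + (-112) + (4) = -682972; answer -682972
Part 2: Y1 = -682972; d = 55846; 55846 = 2 * 7 * 3989; number of divisors = (1+1) * (1+1) * (1+1) = 8; answer 8
Part 3: Y2 = 8; w = -32; T(2) = -1*(2) + 2*(-32) = -66; iterating: T(2)=-66, T(3)=70, T(4)=-202, T(5)=342, T(6)=-746, T(7)=1430, T(8)=-2922, T(9)=5782, T(10)=-11626, T(11)=23190, T(12)=-46442, T(13)=92822, T(14)=-185706, T(15)=371350, T(16)=-742762, T(17)=1485462, T(18)=-2970986; answer -2970986

-2970986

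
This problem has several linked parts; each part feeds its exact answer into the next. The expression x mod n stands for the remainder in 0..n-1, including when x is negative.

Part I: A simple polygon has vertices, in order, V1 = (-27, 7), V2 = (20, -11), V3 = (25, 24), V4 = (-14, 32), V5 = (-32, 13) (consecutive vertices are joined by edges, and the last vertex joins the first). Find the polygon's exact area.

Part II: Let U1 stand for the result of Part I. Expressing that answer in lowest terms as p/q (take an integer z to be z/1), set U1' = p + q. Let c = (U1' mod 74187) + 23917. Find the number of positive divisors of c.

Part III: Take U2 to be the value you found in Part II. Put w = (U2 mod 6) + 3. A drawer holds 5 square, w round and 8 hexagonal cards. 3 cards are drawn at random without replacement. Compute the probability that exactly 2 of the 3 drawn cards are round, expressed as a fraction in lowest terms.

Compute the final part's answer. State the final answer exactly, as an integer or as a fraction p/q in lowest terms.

65/408

Part I: cross terms: (-27*-11 - 20*7)=157, (20*24 - 25*-11)=755, (25*32 - -14*24)=1136, (-14*13 - -32*32)=842, (-32*7 - -27*13)=127; twice the area = |3017| = 3017; area = 3017/2; answer 3017/2
Part II: U1 = 3017/2; threaded value p + q = 3019; c = 26936; 26936 = 2^3 * 7 * 13 * 37; number of divisors = (3+1) * (1+1) * (1+1) * (1+1) = 32; answer 32
Part III: U2 = 32; w = 5; total draws C(18,3) = 816; favorable C(5,2)*C(13,1) = 130; P = 65/408; answer 65/408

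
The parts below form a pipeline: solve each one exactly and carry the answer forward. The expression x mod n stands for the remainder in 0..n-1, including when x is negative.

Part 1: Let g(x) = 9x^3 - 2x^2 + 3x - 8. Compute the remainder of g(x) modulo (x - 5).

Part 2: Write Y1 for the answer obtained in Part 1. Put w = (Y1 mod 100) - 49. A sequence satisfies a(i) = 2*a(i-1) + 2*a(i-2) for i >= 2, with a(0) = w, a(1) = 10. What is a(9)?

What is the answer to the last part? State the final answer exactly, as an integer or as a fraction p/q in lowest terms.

Part 1: remainder = value at the root: 9*(5)^3 - 2*(5)^2 + 3*(5)^1 - 8 = (1125) + (-50) + (15) + (-8) = 1082; answer 1082
Part 2: Y1 = 1082; w = 33; a(2) = 2*(10) + 2*(33) = 86; iterating: a(2)=86, a(3)=192, a(4)=556, a(5)=1496, a(6)=4104, a(7)=11200, a(8)=30608, a(9)=83616; answer 83616

83616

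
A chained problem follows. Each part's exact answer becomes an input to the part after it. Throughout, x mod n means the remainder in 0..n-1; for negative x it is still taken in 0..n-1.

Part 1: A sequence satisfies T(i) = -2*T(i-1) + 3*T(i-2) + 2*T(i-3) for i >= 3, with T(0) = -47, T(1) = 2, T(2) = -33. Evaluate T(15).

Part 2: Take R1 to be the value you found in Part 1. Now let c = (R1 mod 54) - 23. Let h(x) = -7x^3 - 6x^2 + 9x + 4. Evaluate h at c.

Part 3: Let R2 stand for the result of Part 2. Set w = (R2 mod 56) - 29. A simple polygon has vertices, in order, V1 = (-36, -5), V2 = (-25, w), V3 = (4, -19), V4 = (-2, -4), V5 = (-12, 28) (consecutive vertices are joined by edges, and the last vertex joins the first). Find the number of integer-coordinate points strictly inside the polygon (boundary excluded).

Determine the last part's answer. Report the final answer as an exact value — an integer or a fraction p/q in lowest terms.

721

Part 1: T(3) = -2*(-33) + 3*(2) + 2*(-47) = -22; iterating: T(3)=-22, T(4)=-51, T(5)=-30, T(6)=-137, T(7)=82, T(8)=-635, T(9)=1242, T(10)=-4225, T(11)=10906, T(12)=-32003, T(13)=88274, T(14)=-250745, T(15)=702306; answer 702306
Part 2: R1 = 702306; c = 13; -7*(13)^3 - 6*(13)^2 + 9*(13)^1 + 4 = (-15379) + (-1014) + (117) + (4) = -16272; answer -16272
Part 3: R2 = -16272; w = -5; cross terms: (-36*-5 - -25*-5)=55, (-25*-19 - 4*-5)=495, (4*-4 - -2*-19)=-54, (-2*28 - -12*-4)=-104, (-12*-5 - -36*28)=1068; twice the area = |1460| = 1460; area = 730; boundary points = 11 + 1 + 3 + 2 + 3 = 20; strictly interior points = area - boundary/2 + 1 = 721; answer 721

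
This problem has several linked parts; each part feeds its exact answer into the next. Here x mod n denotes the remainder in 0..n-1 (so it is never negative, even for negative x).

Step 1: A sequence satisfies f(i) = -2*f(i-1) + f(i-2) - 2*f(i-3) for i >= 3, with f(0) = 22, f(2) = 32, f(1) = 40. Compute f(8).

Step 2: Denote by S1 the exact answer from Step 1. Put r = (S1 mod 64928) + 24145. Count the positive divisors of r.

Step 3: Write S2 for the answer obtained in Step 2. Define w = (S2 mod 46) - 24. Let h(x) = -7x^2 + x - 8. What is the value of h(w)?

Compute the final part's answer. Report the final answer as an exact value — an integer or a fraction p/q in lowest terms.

-3116

Step 1: f(3) = -2*(32) + 1*(40) - 2*(22) = -68; iterating: f(3)=-68, f(4)=88, f(5)=-308, f(6)=840, f(7)=-2164, f(8)=5784; answer 5784
Step 2: S1 = 5784; r = 29929; 29929 = 173^2; number of divisors = (2+1) = 3; answer 3
Step 3: S2 = 3; w = -21; -7*(-21)^2 + 1*(-21)^1 - 8 = (-3087) + (-21) + (-8) = -3116; answer -3116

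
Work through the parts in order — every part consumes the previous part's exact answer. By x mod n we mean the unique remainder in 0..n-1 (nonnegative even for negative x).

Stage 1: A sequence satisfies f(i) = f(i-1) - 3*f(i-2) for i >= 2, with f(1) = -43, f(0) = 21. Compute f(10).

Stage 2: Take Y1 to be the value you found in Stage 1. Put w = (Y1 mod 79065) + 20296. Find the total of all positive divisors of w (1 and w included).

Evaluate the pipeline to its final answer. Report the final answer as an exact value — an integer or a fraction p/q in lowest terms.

Stage 1: f(2) = 1*(-43) - 3*(21) = -106; iterating: f(2)=-106, f(3)=23, f(4)=341, f(5)=272, f(6)=-751, f(7)=-1567, f(8)=686, f(9)=5387, f(10)=3329; answer 3329
Stage 2: Y1 = 3329; w = 23625; 23625 = 3^3 * 5^3 * 7; sigma = (1 + 3 + 9 + 27) * (1 + 5 + 25 + 125) * (1 + 7) = 40 * 156 * 8 = 49920; answer 49920

49920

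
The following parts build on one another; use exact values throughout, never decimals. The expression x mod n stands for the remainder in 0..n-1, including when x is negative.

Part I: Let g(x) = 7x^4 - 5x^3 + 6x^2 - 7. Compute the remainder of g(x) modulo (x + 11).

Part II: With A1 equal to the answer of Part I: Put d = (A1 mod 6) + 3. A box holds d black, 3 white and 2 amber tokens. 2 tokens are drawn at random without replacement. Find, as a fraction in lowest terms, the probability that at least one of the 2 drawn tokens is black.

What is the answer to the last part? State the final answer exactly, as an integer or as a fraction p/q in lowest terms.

13/18

Part I: remainder = value at the root: 7*(-11)^4 - 5*(-11)^3 + 6*(-11)^2 - 7 = (102487) + (6655) + (726) + (-7) = 109861; answer 109861
Part II: A1 = 109861; d = 4; total draws C(9,2) = 36; complement C(5,2) = 10; favorable 36 - 10 = 26; P = 13/18; answer 13/18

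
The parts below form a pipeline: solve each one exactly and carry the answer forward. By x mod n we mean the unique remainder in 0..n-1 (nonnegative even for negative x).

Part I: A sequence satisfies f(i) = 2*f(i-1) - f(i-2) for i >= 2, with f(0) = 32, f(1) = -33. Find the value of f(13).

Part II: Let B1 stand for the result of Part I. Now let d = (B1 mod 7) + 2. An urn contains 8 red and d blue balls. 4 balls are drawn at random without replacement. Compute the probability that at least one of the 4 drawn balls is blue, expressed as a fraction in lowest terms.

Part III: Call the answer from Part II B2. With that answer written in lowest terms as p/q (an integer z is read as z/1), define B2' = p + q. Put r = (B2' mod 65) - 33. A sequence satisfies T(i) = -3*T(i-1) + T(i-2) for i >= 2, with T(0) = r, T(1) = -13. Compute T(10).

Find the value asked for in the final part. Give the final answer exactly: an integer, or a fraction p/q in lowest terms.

Part I: f(2) = 2*(-33) - 1*(32) = -98; iterating: f(2)=-98, f(3)=-163, f(4)=-228, f(5)=-293, f(6)=-358, f(7)=-423, f(8)=-488, f(9)=-553, f(10)=-618, f(11)=-683, f(12)=-748, f(13)=-813; answer -813
Part II: B1 = -813; d = 8; total draws C(16,4) = 1820; complement C(8,4) = 70; favorable 1820 - 70 = 1750; P = 25/26; answer 25/26
Part III: B2 = 25/26; threaded value p + q = 51; r = 18; T(2) = -3*(-13) + 1*(18) = 57; iterating: T(2)=57, T(3)=-184, T(4)=609, T(5)=-2011, T(6)=6642, T(7)=-21937, T(8)=72453, T(9)=-239296, T(10)=790341; answer 790341

790341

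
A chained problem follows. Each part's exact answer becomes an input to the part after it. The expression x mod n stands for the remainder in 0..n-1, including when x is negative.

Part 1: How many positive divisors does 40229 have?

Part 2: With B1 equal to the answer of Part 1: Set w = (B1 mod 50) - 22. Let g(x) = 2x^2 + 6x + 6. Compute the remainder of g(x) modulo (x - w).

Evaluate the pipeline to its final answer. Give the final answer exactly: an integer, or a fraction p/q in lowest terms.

422

Part 1: 40229 = 7^2 * 821; number of divisors = (2+1) * (1+1) = 6; answer 6
Part 2: B1 = 6; w = -16; remainder = value at the root: 2*(-16)^2 + 6*(-16)^1 + 6 = (512) + (-96) + (6) = 422; answer 422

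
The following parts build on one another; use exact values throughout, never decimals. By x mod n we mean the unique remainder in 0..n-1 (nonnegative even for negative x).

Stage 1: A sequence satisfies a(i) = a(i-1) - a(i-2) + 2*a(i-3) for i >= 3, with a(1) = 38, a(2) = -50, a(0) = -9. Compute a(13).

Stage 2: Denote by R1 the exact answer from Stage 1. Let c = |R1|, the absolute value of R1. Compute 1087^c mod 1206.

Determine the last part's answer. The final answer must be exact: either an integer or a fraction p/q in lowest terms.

Stage 1: a(3) = 1*(-50) - 1*(38) + 2*(-9) = -106; iterating: a(3)=-106, a(4)=20, a(5)=26, a(6)=-206, a(7)=-192, a(8)=66, a(9)=-154, a(10)=-604, a(11)=-318, a(12)=-22, a(13)=-912; answer -912
Stage 2: R1 = -912; c = 912; squarings mod 1206: 1087^1=1087, 1087^2=895, 1087^4=241, 1087^8=193, 1087^16=1069, 1087^32=679, 1087^64=349, 1087^128=1201, 1087^256=25, 1087^512=625; 1087^912 = 1087^16 * 1087^128 * 1087^256 * 1087^512 = 1081 (mod 1206); answer 1081

1081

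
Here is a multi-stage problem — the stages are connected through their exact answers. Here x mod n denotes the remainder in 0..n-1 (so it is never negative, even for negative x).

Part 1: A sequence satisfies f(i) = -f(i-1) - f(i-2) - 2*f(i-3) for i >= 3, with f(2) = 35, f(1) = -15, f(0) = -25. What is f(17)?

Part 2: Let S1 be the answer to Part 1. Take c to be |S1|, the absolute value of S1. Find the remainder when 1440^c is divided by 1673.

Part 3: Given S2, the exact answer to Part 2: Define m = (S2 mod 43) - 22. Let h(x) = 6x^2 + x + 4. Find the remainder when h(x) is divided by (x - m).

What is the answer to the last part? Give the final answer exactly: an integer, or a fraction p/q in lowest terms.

Part 1: f(3) = -1*(35) - 1*(-15) - 2*(-25) = 30; iterating: f(3)=30, f(4)=-35, f(5)=-65, f(6)=40, f(7)=95, f(8)=-5, f(9)=-170, f(10)=-15, f(11)=195, f(12)=160, f(13)=-325, f(14)=-225, f(15)=230, f(16)=645, f(17)=-425; answer -425
Part 2: S1 = -425; c = 425; squarings mod 1673: 1440^1=1440, 1440^2=753, 1440^4=1535, 1440^8=641, 1440^16=996, 1440^32=1600, 1440^64=310, 1440^128=739, 1440^256=723; 1440^425 = 1440^1 * 1440^8 * 1440^32 * 1440^128 * 1440^256 = 479 (mod 1673); answer 479
Part 3: S2 = 479; m = -16; remainder = value at the root: 6*(-16)^2 + 1*(-16)^1 + 4 = (1536) + (-16) + (4) = 1524; answer 1524

1524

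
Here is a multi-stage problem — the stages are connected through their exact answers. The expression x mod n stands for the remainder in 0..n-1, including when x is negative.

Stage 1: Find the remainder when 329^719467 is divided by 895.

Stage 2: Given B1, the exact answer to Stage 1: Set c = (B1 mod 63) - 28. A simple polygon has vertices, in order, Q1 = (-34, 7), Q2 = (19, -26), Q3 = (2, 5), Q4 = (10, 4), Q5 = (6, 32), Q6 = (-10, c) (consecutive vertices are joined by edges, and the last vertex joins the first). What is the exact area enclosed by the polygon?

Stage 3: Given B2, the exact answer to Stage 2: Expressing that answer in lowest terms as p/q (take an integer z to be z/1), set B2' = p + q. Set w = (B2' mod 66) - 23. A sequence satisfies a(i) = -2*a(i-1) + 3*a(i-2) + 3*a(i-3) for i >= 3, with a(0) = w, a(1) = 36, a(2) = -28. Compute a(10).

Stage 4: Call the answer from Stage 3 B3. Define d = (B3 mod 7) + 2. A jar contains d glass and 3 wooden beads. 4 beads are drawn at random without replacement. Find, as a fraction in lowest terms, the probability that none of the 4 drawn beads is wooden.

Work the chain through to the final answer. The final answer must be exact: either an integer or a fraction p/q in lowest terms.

5/42

Stage 1: squarings mod 895: 329^1=329, 329^2=841, 329^4=231, 329^8=556, 329^16=361, 329^32=546, 329^64=81, 329^128=296, 329^256=801, 329^512=781, 329^1024=466, 329^2048=566, 329^4096=841, 329^8192=231, 329^16384=556, 329^32768=361, 329^65536=546, 329^131072=81, 329^262144=296, 329^524288=801; 329^719467 = 329^1 * 329^2 * 329^8 * 329^32 * 329^64 * 329^512 * 329^2048 * 329^4096 * 329^8192 * 329^16384 * 329^32768 * 329^131072 * 329^524288 = 294 (mod 895); answer 294
Stage 2: B1 = 294; c = 14; cross terms: (-34*-26 - 19*7)=751, (19*5 - 2*-26)=147, (2*4 - 10*5)=-42, (10*32 - 6*4)=296, (6*14 - -10*32)=404, (-10*7 - -34*14)=406; twice the area = |1962| = 1962; area = 981; answer 981
Stage 3: B2 = 981; threaded value p + q = 982; w = 35; a(3) = -2*(-28) + 3*(36) + 3*(35) = 269; iterating: a(3)=269, a(4)=-514, a(5)=1751, a(6)=-4237, a(7)=12185, a(8)=-31828, a(9)=87500, a(10)=-233929; answer -233929
Stage 4: B3 = -233929; d = 6; total draws C(9,4) = 126; favorable C(6,4) = 15; P = 5/42; answer 5/42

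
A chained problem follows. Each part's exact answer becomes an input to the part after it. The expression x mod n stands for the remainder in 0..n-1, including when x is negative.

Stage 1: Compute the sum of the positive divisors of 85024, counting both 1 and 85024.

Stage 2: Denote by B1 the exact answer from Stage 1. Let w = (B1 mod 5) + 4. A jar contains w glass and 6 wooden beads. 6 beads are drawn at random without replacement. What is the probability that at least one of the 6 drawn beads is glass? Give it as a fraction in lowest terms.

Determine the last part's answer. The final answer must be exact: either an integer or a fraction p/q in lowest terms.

Stage 1: 85024 = 2^5 * 2657; sigma = (1 + 2 + 4 + 8 + 16 + 32) * (1 + 2657) = 63 * 2658 = 167454; answer 167454
Stage 2: B1 = 167454; w = 8; total draws C(14,6) = 3003; complement C(6,6) = 1; favorable 3003 - 1 = 3002; P = 3002/3003; answer 3002/3003

3002/3003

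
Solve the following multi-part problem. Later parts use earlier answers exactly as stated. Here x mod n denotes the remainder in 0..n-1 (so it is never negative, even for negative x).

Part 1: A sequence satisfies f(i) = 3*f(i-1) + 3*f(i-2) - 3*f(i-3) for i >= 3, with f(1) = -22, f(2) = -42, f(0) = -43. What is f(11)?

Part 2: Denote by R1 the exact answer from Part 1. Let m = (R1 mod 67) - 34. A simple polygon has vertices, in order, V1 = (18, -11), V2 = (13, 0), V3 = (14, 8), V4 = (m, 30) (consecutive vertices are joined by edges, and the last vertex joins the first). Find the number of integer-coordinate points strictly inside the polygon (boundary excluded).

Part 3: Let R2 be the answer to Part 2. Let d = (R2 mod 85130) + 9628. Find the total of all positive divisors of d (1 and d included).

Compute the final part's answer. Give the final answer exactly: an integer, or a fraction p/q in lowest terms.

Part 1: f(3) = 3*(-42) + 3*(-22) - 3*(-43) = -63; iterating: f(3)=-63, f(4)=-249, f(5)=-810, f(6)=-2988, f(7)=-10647, f(8)=-38475, f(9)=-138402, f(10)=-498690, f(11)=-1795851; answer -1795851
Part 2: R1 = -1795851; m = -17; cross terms: (18*0 - 13*-11)=143, (13*8 - 14*0)=104, (14*30 - -17*8)=556, (-17*-11 - 18*30)=-353; twice the area = |450| = 450; area = 225; boundary points = 1 + 1 + 1 + 1 = 4; strictly interior points = area - boundary/2 + 1 = 224; answer 224
Part 3: R2 = 224; d = 9852; 9852 = 2^2 * 3 * 821; sigma = (1 + 2 + 4) * (1 + 3) * (1 + 821) = 7 * 4 * 822 = 23016; answer 23016

23016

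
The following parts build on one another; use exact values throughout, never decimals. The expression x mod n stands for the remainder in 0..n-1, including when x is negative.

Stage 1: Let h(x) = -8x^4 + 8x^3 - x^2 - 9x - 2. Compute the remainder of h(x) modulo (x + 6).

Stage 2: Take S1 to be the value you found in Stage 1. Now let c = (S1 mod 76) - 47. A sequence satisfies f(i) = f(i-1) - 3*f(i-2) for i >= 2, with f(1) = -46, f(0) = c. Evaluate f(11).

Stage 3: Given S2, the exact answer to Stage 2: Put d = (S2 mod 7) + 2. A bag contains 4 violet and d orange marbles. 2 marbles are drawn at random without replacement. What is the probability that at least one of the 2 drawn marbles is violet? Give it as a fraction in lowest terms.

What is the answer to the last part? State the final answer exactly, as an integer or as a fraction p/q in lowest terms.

34/55

Stage 1: remainder = value at the root: -8*(-6)^4 + 8*(-6)^3 - 1*(-6)^2 - 9*(-6)^1 - 2 = (-10368) + (-1728) + (-36) + (54) + (-2) = -12080; answer -12080
Stage 2: S1 = -12080; c = -43; f(2) = 1*(-46) - 3*(-43) = 83; iterating: f(2)=83, f(3)=221, f(4)=-28, f(5)=-691, f(6)=-607, f(7)=1466, f(8)=3287, f(9)=-1111, f(10)=-10972, f(11)=-7639; answer -7639
Stage 3: S2 = -7639; d = 7; total draws C(11,2) = 55; complement C(7,2) = 21; favorable 55 - 21 = 34; P = 34/55; answer 34/55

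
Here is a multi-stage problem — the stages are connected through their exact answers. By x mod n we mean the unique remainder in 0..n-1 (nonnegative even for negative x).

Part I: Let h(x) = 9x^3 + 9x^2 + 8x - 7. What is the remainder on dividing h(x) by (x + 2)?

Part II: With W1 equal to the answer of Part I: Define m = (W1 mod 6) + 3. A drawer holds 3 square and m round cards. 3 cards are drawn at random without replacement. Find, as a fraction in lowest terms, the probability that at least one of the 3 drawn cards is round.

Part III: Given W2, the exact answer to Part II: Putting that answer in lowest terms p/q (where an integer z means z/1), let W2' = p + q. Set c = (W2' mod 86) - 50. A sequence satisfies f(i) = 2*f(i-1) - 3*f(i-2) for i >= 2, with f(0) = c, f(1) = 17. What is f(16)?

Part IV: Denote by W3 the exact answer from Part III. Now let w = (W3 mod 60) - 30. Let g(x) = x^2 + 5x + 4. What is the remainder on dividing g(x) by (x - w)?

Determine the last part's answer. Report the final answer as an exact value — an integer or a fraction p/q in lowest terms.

Part I: remainder = value at the root: 9*(-2)^3 + 9*(-2)^2 + 8*(-2)^1 - 7 = (-72) + (36) + (-16) + (-7) = -59; answer -59
Part II: W1 = -59; m = 4; total draws C(7,3) = 35; complement C(3,3) = 1; favorable 35 - 1 = 34; P = 34/35; answer 34/35
Part III: W2 = 34/35; threaded value p + q = 69; c = 19; f(2) = 2*(17) - 3*(19) = -23; iterating: f(2)=-23, f(3)=-97, f(4)=-125, f(5)=41, f(6)=457, f(7)=791, f(8)=211, f(9)=-1951, f(10)=-4535, f(11)=-3217, f(12)=7171, f(13)=23993, f(14)=26473, f(15)=-19033, f(16)=-117485; answer -117485
Part IV: W3 = -117485; w = 25; remainder = value at the root: 1*(25)^2 + 5*(25)^1 + 4 = (625) + (125) + (4) = 754; answer 754

754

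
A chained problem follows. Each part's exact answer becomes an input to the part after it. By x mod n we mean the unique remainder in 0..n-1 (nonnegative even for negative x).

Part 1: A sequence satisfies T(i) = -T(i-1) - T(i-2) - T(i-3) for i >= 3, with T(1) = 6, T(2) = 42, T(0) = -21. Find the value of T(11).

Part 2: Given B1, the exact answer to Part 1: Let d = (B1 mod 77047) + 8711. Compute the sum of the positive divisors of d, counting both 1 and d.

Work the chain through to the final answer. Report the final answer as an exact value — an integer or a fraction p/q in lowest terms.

124056

Part 1: T(3) = -1*(42) - 1*(6) - 1*(-21) = -27; iterating: T(3)=-27, T(4)=-21, T(5)=6, T(6)=42, T(7)=-27, T(8)=-21, T(9)=6, T(10)=42, T(11)=-27; answer -27
Part 2: B1 = -27; d = 85731; 85731 = 3 * 17 * 41^2; sigma = (1 + 3) * (1 + 17) * (1 + 41 + 1681) = 4 * 18 * 1723 = 124056; answer 124056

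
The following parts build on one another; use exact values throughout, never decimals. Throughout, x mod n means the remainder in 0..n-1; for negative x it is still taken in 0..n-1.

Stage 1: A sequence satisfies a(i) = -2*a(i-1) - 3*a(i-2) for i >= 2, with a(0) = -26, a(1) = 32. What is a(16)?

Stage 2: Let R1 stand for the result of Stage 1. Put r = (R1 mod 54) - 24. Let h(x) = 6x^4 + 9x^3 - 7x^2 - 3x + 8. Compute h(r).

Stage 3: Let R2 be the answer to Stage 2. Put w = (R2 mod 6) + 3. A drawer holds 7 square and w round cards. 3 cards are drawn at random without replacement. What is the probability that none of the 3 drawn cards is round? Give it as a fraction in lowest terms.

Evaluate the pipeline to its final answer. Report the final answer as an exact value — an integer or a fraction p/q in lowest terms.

5/52

Stage 1: a(2) = -2*(32) - 3*(-26) = 14; iterating: a(2)=14, a(3)=-124, a(4)=206, a(5)=-40, a(6)=-538, a(7)=1196, a(8)=-778, a(9)=-2032, a(10)=6398, a(11)=-6700, a(12)=-5794, a(13)=31688, a(14)=-45994, a(15)=-3076, a(16)=144134; answer 144134
Stage 2: R1 = 144134; r = -16; 6*(-16)^4 + 9*(-16)^3 - 7*(-16)^2 - 3*(-16)^1 + 8 = (393216) + (-36864) + (-1792) + (48) + (8) = 354616; answer 354616
Stage 3: R2 = 354616; w = 7; total draws C(14,3) = 364; favorable C(7,3) = 35; P = 5/52; answer 5/52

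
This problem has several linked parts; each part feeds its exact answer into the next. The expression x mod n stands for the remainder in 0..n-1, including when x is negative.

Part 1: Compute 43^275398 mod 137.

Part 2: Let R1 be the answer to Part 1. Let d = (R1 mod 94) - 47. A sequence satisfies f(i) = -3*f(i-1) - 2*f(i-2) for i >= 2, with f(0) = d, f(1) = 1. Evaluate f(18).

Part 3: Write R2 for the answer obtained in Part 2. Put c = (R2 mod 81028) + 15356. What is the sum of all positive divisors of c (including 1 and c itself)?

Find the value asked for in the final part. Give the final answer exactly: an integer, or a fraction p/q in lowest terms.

33856

Part 1: squarings mod 137: 43^1=43, 43^2=68, 43^4=103, 43^8=60, 43^16=38, 43^32=74, 43^64=133, 43^128=16, 43^256=119, 43^512=50, 43^1024=34, 43^2048=60, 43^4096=38, 43^8192=74, 43^16384=133, 43^32768=16, 43^65536=119, 43^131072=50, 43^262144=34; 43^275398 = 43^2 * 43^4 * 43^64 * 43^128 * 43^256 * 43^512 * 43^4096 * 43^8192 * 43^262144 = 135 (mod 137); answer 135
Part 2: R1 = 135; d = -6; f(2) = -3*(1) - 2*(-6) = 9; iterating: f(2)=9, f(3)=-29, f(4)=69, f(5)=-149, f(6)=309, f(7)=-629, f(8)=1269, f(9)=-2549, f(10)=5109, f(11)=-10229, f(12)=20469, f(13)=-40949, f(14)=81909, f(15)=-163829, f(16)=327669, f(17)=-655349, f(18)=1310709; answer 1310709
Part 3: R2 = 1310709; c = 29617; 29617 = 7 * 4231; sigma = (1 + 7) * (1 + 4231) = 8 * 4232 = 33856; answer 33856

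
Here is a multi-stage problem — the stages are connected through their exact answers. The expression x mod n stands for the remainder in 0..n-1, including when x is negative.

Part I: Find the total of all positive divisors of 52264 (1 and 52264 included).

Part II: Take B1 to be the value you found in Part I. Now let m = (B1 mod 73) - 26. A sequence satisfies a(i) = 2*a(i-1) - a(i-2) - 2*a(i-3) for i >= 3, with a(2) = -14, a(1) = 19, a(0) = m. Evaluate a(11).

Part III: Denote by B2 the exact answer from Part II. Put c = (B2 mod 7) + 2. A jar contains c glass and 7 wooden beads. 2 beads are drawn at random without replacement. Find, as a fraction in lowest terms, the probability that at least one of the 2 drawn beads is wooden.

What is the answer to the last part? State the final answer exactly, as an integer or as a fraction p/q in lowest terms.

Part I: 52264 = 2^3 * 47 * 139; sigma = (1 + 2 + 4 + 8) * (1 + 47) * (1 + 139) = 15 * 48 * 140 = 100800; answer 100800
Part II: B1 = 100800; m = 34; a(3) = 2*(-14) - 1*(19) - 2*(34) = -115; iterating: a(3)=-115, a(4)=-254, a(5)=-365, a(6)=-246, a(7)=381, a(8)=1738, a(9)=3587, a(10)=4674, a(11)=2285; answer 2285
Part III: B2 = 2285; c = 5; total draws C(12,2) = 66; complement C(5,2) = 10; favorable 66 - 10 = 56; P = 28/33; answer 28/33

28/33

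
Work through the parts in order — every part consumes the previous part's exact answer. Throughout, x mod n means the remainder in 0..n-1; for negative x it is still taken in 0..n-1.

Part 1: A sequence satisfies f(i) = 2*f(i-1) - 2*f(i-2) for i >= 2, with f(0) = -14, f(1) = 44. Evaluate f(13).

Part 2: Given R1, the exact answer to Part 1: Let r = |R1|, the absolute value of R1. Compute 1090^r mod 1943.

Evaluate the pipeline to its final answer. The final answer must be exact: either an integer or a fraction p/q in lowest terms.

Part 1: f(2) = 2*(44) - 2*(-14) = 116; iterating: f(2)=116, f(3)=144, f(4)=56, f(5)=-176, f(6)=-464, f(7)=-576, f(8)=-224, f(9)=704, f(10)=1856, f(11)=2304, f(12)=896, f(13)=-2816; answer -2816
Part 2: R1 = -2816; r = 2816; squarings mod 1943: 1090^1=1090, 1090^2=927, 1090^4=523, 1090^8=1509, 1090^16=1828, 1090^32=1567, 1090^64=1480, 1090^128=639, 1090^256=291, 1090^512=1132, 1090^1024=987, 1090^2048=726; 1090^2816 = 1090^256 * 1090^512 * 1090^2048 = 900 (mod 1943); answer 900

900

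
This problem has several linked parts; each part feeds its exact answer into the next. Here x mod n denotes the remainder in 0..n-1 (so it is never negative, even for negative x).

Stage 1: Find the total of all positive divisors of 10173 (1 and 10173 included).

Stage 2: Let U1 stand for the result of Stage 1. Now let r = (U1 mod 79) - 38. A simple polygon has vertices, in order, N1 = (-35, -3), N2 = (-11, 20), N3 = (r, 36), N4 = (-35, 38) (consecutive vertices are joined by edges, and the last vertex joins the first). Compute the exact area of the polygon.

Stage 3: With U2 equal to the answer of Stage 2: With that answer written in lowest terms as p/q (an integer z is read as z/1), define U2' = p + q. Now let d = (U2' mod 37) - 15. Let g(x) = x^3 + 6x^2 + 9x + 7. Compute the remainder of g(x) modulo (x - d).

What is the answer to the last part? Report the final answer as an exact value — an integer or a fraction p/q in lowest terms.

Stage 1: 10173 = 3 * 3391; sigma = (1 + 3) * (1 + 3391) = 4 * 3392 = 13568; answer 13568
Stage 2: U1 = 13568; r = 21; cross terms: (-35*20 - -11*-3)=-733, (-11*36 - 21*20)=-816, (21*38 - -35*36)=2058, (-35*-3 - -35*38)=1435; twice the area = |1944| = 1944; area = 972; answer 972
Stage 3: U2 = 972; threaded value p + q = 973; d = -4; remainder = value at the root: 1*(-4)^3 + 6*(-4)^2 + 9*(-4)^1 + 7 = (-64) + (96) + (-36) + (7) = 3; answer 3

3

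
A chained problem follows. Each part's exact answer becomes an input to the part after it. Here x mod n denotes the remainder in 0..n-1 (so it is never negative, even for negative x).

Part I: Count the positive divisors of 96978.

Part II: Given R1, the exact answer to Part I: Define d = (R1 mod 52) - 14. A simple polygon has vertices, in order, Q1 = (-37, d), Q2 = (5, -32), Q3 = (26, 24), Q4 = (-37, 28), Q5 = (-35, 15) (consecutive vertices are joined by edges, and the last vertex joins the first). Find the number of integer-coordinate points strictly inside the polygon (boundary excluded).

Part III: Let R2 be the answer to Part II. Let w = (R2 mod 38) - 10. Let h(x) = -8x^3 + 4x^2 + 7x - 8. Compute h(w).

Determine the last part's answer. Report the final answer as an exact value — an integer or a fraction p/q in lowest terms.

2883

Part I: 96978 = 2 * 3 * 7 * 2309; number of divisors = (1+1) * (1+1) * (1+1) * (1+1) = 16; answer 16
Part II: R1 = 16; d = 2; cross terms: (-37*-32 - 5*2)=1174, (5*24 - 26*-32)=952, (26*28 - -37*24)=1616, (-37*15 - -35*28)=425, (-35*2 - -37*15)=485; twice the area = |4652| = 4652; area = 2326; boundary points = 2 + 7 + 1 + 1 + 1 = 12; strictly interior points = area - boundary/2 + 1 = 2321; answer 2321
Part III: R2 = 2321; w = -7; -8*(-7)^3 + 4*(-7)^2 + 7*(-7)^1 - 8 = (2744) + (196) + (-49) + (-8) = 2883; answer 2883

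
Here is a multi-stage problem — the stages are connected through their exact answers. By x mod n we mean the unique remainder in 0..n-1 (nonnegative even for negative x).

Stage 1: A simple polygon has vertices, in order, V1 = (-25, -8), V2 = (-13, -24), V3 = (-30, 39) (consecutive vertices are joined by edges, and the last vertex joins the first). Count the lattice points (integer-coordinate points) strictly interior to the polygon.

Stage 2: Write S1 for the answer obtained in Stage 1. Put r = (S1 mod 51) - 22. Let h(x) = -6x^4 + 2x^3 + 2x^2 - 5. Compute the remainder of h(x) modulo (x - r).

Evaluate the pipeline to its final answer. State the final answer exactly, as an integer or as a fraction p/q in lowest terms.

Stage 1: cross terms: (-25*-24 - -13*-8)=496, (-13*39 - -30*-24)=-1227, (-30*-8 - -25*39)=1215; twice the area = |484| = 484; area = 242; boundary points = 4 + 1 + 1 = 6; strictly interior points = area - boundary/2 + 1 = 240; answer 240
Stage 2: S1 = 240; r = 14; remainder = value at the root: -6*(14)^4 + 2*(14)^3 + 2*(14)^2 - 5 = (-230496) + (5488) + (392) + (-5) = -224621; answer -224621

-224621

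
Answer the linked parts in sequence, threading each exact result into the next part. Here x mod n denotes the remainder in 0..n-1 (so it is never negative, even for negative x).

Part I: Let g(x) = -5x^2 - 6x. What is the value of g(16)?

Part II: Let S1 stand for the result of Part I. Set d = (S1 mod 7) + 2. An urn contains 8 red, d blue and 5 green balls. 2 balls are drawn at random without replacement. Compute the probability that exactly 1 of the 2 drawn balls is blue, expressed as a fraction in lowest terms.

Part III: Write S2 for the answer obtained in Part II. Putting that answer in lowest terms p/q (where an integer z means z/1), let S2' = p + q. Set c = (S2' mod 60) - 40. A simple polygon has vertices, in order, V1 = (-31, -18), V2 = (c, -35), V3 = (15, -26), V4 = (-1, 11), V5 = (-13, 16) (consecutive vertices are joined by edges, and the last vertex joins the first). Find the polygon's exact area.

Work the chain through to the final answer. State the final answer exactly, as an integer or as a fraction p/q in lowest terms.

Part I: -5*(16)^2 - 6*(16)^1 = (-1280) + (-96) = -1376; answer -1376
Part II: S1 = -1376; d = 5; total draws C(18,2) = 153; favorable C(5,1)*C(13,1) = 65; P = 65/153; answer 65/153
Part III: S2 = 65/153; threaded value p + q = 218; c = -2; cross terms: (-31*-35 - -2*-18)=1049, (-2*-26 - 15*-35)=577, (15*11 - -1*-26)=139, (-1*16 - -13*11)=127, (-13*-18 - -31*16)=730; twice the area = |2622| = 2622; area = 1311; answer 1311

1311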